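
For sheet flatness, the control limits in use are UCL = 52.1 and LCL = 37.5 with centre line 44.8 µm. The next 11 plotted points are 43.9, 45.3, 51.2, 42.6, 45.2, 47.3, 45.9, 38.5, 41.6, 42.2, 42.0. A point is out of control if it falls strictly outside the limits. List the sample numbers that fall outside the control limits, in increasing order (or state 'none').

none

All 11 points lie within [37.5, 52.1].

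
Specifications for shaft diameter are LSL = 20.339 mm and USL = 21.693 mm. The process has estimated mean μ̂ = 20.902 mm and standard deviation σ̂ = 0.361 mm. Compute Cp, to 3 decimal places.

Cp = (USL − LSL) / (6σ̂) = (21.693 − 20.339) / (6 × 0.361) = 1.3540 / 2.1660 = 0.6251

0.625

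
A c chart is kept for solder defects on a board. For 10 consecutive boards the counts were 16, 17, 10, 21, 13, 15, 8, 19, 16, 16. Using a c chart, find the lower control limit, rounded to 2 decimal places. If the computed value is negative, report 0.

c̄ = (16 + 17 + 10 + 21 + 13 + 15 + 8 + 19 + 16 + 16) / 10 = 151 / 10 = 15.1000
LCL = c̄ − 3√c̄ = 15.1000 − 3 × 3.8859 = 3.4424

3.44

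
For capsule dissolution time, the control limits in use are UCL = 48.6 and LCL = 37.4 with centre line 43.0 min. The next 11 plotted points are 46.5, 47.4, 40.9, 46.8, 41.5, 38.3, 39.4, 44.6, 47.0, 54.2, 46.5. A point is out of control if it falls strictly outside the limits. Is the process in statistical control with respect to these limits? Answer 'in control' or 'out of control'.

Compare each point to [37.4, 48.6]: sample 10 = 54.2 > UCL.

out of control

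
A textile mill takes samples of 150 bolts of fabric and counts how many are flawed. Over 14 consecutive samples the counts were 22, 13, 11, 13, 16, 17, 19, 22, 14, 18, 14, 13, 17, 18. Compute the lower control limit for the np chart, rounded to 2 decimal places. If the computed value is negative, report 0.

p̄ = Σdᵢ / (k·n) = 227 / (14 × 150) = 0.10810
LCL = np̄ − 3·√(np̄(1−p̄)) = 16.2143 − 3 × 3.8028 = 4.8058

4.81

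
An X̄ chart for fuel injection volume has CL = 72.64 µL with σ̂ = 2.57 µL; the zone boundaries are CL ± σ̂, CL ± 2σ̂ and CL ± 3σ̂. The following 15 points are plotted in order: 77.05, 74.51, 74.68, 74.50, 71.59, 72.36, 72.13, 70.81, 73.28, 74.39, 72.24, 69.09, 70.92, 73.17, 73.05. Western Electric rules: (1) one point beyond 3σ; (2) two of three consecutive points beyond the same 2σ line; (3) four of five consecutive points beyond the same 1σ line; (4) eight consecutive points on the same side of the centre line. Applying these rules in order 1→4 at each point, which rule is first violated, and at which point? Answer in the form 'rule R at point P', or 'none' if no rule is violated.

none

Zone of each point (C = within 1σ̂, B = 1σ̂–2σ̂, A = 2σ̂–3σ̂, * = beyond 3σ̂; sign = side of CL): 1:+B, 2:+C, 3:+C, 4:+C, 5:-C, 6:-C, 7:-C, 8:-C, 9:+C, 10:+C, 11:-C, 12:-B, 13:-C, 14:+C, 15:+C
No rule fires across all 15 points.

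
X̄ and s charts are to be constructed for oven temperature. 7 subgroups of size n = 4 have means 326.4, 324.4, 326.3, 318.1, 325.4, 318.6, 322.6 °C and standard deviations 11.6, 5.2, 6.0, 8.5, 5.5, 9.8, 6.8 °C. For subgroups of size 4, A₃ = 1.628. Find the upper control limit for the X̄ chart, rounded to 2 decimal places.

335.53

X̄̄ = (326.4 + 324.4 + 326.3 + 318.1 + 325.4 + 318.6 + 322.6) / 7 = 323.1143
s̄ = (11.6 + 5.2 + 6.0 + 8.5 + 5.5 + 9.8 + 6.8) / 7 = 7.6286
UCL = X̄̄ + A₃·s̄ = 323.1143 + 1.628 × 7.6286 = 335.5336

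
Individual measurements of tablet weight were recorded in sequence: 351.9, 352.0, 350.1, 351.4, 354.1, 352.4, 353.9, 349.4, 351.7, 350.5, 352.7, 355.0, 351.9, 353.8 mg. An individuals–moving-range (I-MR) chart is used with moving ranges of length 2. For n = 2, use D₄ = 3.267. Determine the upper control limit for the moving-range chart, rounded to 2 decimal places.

Moving ranges: 0.1, 1.9, 1.3, 2.7, 1.7, 1.5, 4.5, 2.3, 1.2, 2.2, 2.3, 3.1, 1.9; M̄R̄ = 26.7000 / 13 = 2.0538
UCL_MR = D₄·M̄R̄ = 3.267 × 2.0538 = 6.7099

6.71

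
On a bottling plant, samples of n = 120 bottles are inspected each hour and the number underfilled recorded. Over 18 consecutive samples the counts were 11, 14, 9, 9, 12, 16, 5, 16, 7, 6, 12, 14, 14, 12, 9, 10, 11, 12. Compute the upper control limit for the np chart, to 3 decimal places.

p̄ = Σdᵢ / (k·n) = 199 / (18 × 120) = 0.09213
UCL = np̄ + 3·√(np̄(1−p̄)) = 11.0556 + 3 × √(11.0556×0.90787) = 11.0556 + 3 × 3.1681 = 20.5599

20.560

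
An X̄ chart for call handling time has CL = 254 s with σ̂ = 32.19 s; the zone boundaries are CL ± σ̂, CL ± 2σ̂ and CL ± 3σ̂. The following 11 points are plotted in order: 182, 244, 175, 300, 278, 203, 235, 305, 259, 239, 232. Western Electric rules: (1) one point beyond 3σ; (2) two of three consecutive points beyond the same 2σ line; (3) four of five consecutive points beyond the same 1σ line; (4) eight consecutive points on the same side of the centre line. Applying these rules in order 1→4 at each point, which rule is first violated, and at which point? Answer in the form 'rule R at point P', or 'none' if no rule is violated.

rule 2 at point 3

Zone of each point (C = within 1σ̂, B = 1σ̂–2σ̂, A = 2σ̂–3σ̂, * = beyond 3σ̂; sign = side of CL): 1:-A, 2:-C, 3:-A, 4:+B, 5:+C, 6:-B, 7:-C, 8:+B, 9:+C, 10:-C, 11:-C
Rule 2 (two of three consecutive points beyond the same 2σ limit) is satisfied at point 3.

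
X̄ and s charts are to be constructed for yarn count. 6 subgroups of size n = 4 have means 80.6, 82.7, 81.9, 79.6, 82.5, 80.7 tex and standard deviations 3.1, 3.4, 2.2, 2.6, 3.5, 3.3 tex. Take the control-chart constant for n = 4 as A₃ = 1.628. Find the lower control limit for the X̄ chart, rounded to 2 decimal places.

X̄̄ = (80.6 + 82.7 + 81.9 + 79.6 + 82.5 + 80.7) / 6 = 81.3333
s̄ = (3.1 + 3.4 + 2.2 + 2.6 + 3.5 + 3.3) / 6 = 3.0167
LCL = X̄̄ − A₃·s̄ = 81.3333 − 1.628 × 3.0167 = 76.4222

76.42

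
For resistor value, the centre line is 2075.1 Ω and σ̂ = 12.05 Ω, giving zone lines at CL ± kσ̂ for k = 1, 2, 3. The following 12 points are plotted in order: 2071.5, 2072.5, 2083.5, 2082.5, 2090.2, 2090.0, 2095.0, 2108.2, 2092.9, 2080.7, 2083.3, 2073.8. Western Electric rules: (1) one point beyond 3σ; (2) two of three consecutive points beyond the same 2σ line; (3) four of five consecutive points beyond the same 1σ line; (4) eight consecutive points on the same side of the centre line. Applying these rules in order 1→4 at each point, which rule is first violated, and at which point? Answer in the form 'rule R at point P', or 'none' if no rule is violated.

Zone of each point (C = within 1σ̂, B = 1σ̂–2σ̂, A = 2σ̂–3σ̂, * = beyond 3σ̂; sign = side of CL): 1:-C, 2:-C, 3:+C, 4:+C, 5:+B, 6:+B, 7:+B, 8:+A, 9:+B, 10:+C, 11:+C, 12:-C
Rule 3 (four of five consecutive points beyond the same 1σ limit) is satisfied at point 8.

rule 3 at point 8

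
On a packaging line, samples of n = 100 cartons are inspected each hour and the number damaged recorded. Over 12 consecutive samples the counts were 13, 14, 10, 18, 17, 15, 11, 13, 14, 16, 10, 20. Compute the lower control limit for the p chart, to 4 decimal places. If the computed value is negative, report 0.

0.0376

p̄ = Σdᵢ / (k·n) = 171 / (12 × 100) = 0.14250
LCL = p̄ − 3·√(p̄(1−p̄)/n) = 0.14250 − 3 × 0.03496 = 0.03763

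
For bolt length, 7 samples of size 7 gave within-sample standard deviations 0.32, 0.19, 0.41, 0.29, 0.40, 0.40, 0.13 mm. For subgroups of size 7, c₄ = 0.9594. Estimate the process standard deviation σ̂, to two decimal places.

0.32

s̄ = (0.32 + 0.19 + 0.41 + 0.29 + 0.40 + 0.40 + 0.13) / 7 = 0.3057
σ̂ = s̄ / c₄ = 0.3057 / 0.9594 = 0.3187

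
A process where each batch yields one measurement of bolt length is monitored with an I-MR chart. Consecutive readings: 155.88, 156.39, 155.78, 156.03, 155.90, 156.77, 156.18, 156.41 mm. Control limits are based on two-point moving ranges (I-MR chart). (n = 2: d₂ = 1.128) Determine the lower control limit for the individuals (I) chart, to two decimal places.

154.96

X̄ = (155.88 + 156.39 + 155.78 + 156.03 + 155.90 + 156.77 + 156.18 + 156.41) / 8 = 156.1675
Moving ranges: 0.51, 0.61, 0.25, 0.13, 0.87, 0.59, 0.23; M̄R̄ = 3.1900 / 7 = 0.4557
LCL = X̄ − 3·M̄R̄/d₂ = 156.1675 − 3 × 0.4557 / 1.128 = 154.9555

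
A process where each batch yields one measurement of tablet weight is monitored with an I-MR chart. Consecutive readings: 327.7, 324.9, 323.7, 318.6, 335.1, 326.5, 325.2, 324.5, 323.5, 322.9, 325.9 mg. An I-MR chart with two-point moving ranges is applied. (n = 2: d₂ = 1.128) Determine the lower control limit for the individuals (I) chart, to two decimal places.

X̄ = (327.7 + 324.9 + 323.7 + 318.6 + 335.1 + 326.5 + 325.2 + 324.5 + 323.5 + 322.9 + 325.9) / 11 = 325.3182
Moving ranges: 2.8, 1.2, 5.1, 16.5, 8.6, 1.3, 0.7, 1.0, 0.6, 3.0; M̄R̄ = 40.8000 / 10 = 4.0800
LCL = X̄ − 3·M̄R̄/d₂ = 325.3182 − 3 × 4.0800 / 1.128 = 314.4671

314.47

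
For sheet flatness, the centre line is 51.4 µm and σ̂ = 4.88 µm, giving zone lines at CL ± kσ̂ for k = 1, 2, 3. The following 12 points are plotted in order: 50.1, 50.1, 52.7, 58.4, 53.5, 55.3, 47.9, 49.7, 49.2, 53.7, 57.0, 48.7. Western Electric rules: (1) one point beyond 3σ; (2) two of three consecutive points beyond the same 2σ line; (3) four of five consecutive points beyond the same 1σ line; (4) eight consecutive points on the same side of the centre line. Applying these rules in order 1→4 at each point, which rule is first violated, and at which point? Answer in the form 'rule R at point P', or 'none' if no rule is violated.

Zone of each point (C = within 1σ̂, B = 1σ̂–2σ̂, A = 2σ̂–3σ̂, * = beyond 3σ̂; sign = side of CL): 1:-C, 2:-C, 3:+C, 4:+B, 5:+C, 6:+C, 7:-C, 8:-C, 9:-C, 10:+C, 11:+B, 12:-C
No rule fires across all 12 points.

none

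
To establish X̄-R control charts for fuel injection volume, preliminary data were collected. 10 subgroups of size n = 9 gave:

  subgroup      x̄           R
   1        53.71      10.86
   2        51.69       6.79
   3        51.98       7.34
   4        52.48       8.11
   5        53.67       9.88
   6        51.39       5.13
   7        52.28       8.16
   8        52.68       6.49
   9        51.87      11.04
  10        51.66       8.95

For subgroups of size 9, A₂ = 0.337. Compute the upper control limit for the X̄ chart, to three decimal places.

X̄̄ = (53.71 + 51.69 + 51.98 + 52.48 + 53.67 + 51.39 + 52.28 + 52.68 + 51.87 + 51.66) / 10 = 523.4100 / 10 = 52.3410
R̄ = (10.86 + 6.79 + 7.34 + 8.11 + 9.88 + 5.13 + 8.16 + 6.49 + 11.04 + 8.95) / 10 = 82.7500 / 10 = 8.2750
UCL = X̄̄ + A₂·R̄ = 52.3410 + 0.337 × 8.2750 = 55.1297

55.130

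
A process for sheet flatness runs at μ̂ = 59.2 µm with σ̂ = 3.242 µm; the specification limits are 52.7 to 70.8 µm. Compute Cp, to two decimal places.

Cp = (USL − LSL) / (6σ̂) = (70.8 − 52.7) / (6 × 3.242) = 18.1000 / 19.4520 = 0.9305

0.93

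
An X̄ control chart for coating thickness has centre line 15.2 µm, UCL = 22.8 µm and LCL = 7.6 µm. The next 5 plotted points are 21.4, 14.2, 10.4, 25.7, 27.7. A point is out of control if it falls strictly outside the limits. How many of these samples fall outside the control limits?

2

Compare each point to [7.6, 22.8]: sample 4 = 25.7 > UCL; sample 5 = 27.7 > UCL.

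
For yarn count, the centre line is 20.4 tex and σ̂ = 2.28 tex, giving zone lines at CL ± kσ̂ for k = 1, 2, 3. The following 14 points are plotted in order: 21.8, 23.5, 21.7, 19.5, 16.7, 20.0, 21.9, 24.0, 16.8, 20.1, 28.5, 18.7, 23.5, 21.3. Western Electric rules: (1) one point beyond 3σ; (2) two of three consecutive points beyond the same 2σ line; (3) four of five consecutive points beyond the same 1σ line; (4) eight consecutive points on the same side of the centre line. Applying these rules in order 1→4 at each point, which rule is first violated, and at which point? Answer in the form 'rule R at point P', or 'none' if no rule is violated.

rule 1 at point 11

Zone of each point (C = within 1σ̂, B = 1σ̂–2σ̂, A = 2σ̂–3σ̂, * = beyond 3σ̂; sign = side of CL): 1:+C, 2:+B, 3:+C, 4:-C, 5:-B, 6:-C, 7:+C, 8:+B, 9:-B, 10:-C, 11:+*, 12:-C, 13:+B, 14:+C
Rule 1 (one point beyond the 3σ limits) is satisfied at point 11.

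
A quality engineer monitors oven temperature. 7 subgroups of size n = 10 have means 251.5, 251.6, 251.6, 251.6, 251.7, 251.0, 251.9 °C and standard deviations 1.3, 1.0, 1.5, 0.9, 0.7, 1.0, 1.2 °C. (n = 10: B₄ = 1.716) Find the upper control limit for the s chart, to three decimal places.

1.863

s̄ = (1.3 + 1.0 + 1.5 + 0.9 + 0.7 + 1.0 + 1.2) / 7 = 1.0857
UCL_s = B₄·s̄ = 1.716 × 1.0857 = 1.8631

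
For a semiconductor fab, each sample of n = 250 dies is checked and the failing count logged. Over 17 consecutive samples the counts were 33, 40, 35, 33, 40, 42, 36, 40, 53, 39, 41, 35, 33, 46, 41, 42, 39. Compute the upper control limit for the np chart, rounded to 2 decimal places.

p̄ = Σdᵢ / (k·n) = 668 / (17 × 250) = 0.15718
UCL = np̄ + 3·√(np̄(1−p̄)) = 39.2941 + 3 × √(39.2941×0.84282) = 39.2941 + 3 × 5.7548 = 56.5586

56.56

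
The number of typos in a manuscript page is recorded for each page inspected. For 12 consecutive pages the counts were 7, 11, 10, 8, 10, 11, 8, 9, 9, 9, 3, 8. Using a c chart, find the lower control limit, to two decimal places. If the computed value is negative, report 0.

c̄ = (7 + 11 + 10 + 8 + 10 + 11 + 8 + 9 + 9 + 9 + 3 + 8) / 12 = 103 / 12 = 8.5833
LCL = c̄ − 3√c̄ = 8.5833 − 3 × 2.9297 = -0.2059 → 0 (cannot be negative)

0.00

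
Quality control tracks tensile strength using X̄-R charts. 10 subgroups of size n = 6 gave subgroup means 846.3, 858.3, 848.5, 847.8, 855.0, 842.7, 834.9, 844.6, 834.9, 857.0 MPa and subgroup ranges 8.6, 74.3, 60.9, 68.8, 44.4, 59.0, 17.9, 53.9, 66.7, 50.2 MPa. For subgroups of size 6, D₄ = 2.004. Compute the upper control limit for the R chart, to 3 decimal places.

101.142

R̄ = (8.6 + 74.3 + 60.9 + 68.8 + 44.4 + 59.0 + 17.9 + 53.9 + 66.7 + 50.2) / 10 = 504.7000 / 10 = 50.4700
UCL_R = D₄·R̄ = 2.004 × 50.4700 = 101.1419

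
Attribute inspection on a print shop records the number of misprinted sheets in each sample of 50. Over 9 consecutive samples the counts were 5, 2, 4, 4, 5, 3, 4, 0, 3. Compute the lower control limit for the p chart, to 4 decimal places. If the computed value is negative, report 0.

p̄ = Σdᵢ / (k·n) = 30 / (9 × 50) = 0.06667
LCL = p̄ − 3·√(p̄(1−p̄)/n) = 0.06667 − 3 × 0.03528 = -0.03916 → 0 (negative, so LCL = 0)

0.0000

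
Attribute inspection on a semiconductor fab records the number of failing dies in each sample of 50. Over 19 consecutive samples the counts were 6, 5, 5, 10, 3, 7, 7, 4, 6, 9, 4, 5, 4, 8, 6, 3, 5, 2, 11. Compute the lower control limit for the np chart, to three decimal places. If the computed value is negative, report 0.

p̄ = Σdᵢ / (k·n) = 110 / (19 × 50) = 0.11579
LCL = np̄ − 3·√(np̄(1−p̄)) = 5.7895 − 3 × 2.2625 = -0.9982 → 0 (negative, so LCL = 0)

0.000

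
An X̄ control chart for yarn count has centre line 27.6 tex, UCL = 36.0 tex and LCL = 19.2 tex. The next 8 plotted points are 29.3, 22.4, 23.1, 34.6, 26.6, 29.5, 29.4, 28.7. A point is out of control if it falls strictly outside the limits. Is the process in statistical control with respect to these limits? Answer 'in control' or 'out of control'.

All 8 points lie within [19.2, 36.0].

in control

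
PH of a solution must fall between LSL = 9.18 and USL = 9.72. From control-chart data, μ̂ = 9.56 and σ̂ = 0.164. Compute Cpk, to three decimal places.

Cpu = (USL − μ̂) / (3σ̂) = (9.72 − 9.56) / (3 × 0.164) = 0.3252; Cpl = (μ̂ − LSL) / (3σ̂) = (9.56 − 9.18) / (3 × 0.164) = 0.7724; Cpk = min(Cpu, Cpl) = 0.3252

0.325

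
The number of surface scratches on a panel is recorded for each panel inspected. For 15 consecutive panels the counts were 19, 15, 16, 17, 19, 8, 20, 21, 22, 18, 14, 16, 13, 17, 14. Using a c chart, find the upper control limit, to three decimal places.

c̄ = (19 + 15 + 16 + 17 + 19 + 8 + 20 + 21 + 22 + 18 + 14 + 16 + 13 + 17 + 14) / 15 = 249 / 15 = 16.6000
UCL = c̄ + 3√c̄ = 16.6000 + 3 × √16.6000 = 16.6000 + 3 × 4.0743 = 28.8229

28.823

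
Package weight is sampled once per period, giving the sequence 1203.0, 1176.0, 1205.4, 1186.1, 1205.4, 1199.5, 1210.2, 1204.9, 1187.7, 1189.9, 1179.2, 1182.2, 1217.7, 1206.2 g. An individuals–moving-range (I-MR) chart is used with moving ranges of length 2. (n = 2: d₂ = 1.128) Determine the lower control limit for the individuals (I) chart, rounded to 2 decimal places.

1156.37

X̄ = (1203.0 + 1176.0 + 1205.4 + 1186.1 + 1205.4 + 1199.5 + 1210.2 + 1204.9 + 1187.7 + 1189.9 + 1179.2 + 1182.2 + 1217.7 + 1206.2) / 14 = 1196.6714
Moving ranges: 27.0, 29.4, 19.3, 19.3, 5.9, 10.7, 5.3, 17.2, 2.2, 10.7, 3.0, 35.5, 11.5; M̄R̄ = 197.0000 / 13 = 15.1538
LCL = X̄ − 3·M̄R̄/d₂ = 1196.6714 − 3 × 15.1538 / 1.128 = 1156.3686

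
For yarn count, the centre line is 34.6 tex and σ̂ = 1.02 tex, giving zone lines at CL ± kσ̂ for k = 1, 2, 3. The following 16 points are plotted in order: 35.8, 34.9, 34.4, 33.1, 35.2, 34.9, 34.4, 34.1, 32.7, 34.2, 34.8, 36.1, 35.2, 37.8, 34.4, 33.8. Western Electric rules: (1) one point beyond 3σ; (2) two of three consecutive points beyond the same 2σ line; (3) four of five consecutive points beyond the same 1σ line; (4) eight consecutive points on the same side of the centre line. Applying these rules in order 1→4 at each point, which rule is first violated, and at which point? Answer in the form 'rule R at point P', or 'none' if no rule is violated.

rule 1 at point 14

Zone of each point (C = within 1σ̂, B = 1σ̂–2σ̂, A = 2σ̂–3σ̂, * = beyond 3σ̂; sign = side of CL): 1:+B, 2:+C, 3:-C, 4:-B, 5:+C, 6:+C, 7:-C, 8:-C, 9:-B, 10:-C, 11:+C, 12:+B, 13:+C, 14:+*, 15:-C, 16:-C
Rule 1 (one point beyond the 3σ limits) is satisfied at point 14.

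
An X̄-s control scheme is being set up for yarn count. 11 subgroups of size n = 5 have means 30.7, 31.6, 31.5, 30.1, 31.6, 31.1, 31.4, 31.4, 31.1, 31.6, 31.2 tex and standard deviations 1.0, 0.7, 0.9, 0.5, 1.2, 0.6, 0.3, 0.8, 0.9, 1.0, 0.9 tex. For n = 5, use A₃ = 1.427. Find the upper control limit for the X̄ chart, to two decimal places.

32.35

X̄̄ = (30.7 + 31.6 + 31.5 + 30.1 + 31.6 + 31.1 + 31.4 + 31.4 + 31.1 + 31.6 + 31.2) / 11 = 31.2091
s̄ = (1.0 + 0.7 + 0.9 + 0.5 + 1.2 + 0.6 + 0.3 + 0.8 + 0.9 + 1.0 + 0.9) / 11 = 0.8000
UCL = X̄̄ + A₃·s̄ = 31.2091 + 1.427 × 0.8000 = 32.3507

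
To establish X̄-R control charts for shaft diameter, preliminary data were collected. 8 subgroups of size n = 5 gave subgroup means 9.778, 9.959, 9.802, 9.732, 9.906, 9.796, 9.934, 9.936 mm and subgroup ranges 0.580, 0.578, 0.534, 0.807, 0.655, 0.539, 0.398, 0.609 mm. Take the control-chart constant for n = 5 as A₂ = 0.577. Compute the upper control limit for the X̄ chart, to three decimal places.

X̄̄ = (9.778 + 9.959 + 9.802 + 9.732 + 9.906 + 9.796 + 9.934 + 9.936) / 8 = 78.8430 / 8 = 9.8554
R̄ = (0.580 + 0.578 + 0.534 + 0.807 + 0.655 + 0.539 + 0.398 + 0.609) / 8 = 4.7000 / 8 = 0.5875
UCL = X̄̄ + A₂·R̄ = 9.8554 + 0.577 × 0.5875 = 10.1944

10.194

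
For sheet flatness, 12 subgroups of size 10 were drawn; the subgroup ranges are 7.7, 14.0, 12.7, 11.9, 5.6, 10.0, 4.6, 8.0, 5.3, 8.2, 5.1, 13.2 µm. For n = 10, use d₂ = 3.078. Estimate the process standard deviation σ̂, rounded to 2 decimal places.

R̄ = (7.7 + 14.0 + 12.7 + 11.9 + 5.6 + 10.0 + 4.6 + 8.0 + 5.3 + 8.2 + 5.1 + 13.2) / 12 = 8.8583
σ̂ = R̄ / d₂ = 8.8583 / 3.078 = 2.8780

2.88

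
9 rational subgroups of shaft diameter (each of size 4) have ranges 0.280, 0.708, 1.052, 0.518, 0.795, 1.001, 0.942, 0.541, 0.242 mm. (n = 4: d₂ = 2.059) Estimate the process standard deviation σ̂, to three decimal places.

0.328

R̄ = (0.280 + 0.708 + 1.052 + 0.518 + 0.795 + 1.001 + 0.942 + 0.541 + 0.242) / 9 = 0.6754
σ̂ = R̄ / d₂ = 0.6754 / 2.059 = 0.3280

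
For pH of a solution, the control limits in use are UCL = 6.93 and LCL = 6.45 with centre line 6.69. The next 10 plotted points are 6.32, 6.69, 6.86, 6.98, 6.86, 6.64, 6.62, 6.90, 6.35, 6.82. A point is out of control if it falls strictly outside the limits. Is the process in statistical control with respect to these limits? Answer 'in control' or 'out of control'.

out of control

Compare each point to [6.45, 6.93]: sample 1 = 6.32 < LCL; sample 4 = 6.98 > UCL; sample 9 = 6.35 < LCL.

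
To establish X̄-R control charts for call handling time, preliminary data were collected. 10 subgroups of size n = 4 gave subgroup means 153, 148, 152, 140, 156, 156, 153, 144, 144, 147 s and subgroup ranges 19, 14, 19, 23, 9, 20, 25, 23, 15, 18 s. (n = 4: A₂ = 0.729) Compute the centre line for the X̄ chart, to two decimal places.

149.30

X̄̄ = (153 + 148 + 152 + 140 + 156 + 156 + 153 + 144 + 144 + 147) / 10 = 1493.0000 / 10 = 149.3000
CL = X̄̄ = 149.3000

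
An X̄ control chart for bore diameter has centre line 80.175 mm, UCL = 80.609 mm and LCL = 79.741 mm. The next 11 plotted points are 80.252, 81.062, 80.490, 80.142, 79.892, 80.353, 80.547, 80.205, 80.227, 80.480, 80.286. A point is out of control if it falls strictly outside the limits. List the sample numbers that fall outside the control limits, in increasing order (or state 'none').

Compare each point to [79.741, 80.609]: sample 2 = 81.062 > UCL.

2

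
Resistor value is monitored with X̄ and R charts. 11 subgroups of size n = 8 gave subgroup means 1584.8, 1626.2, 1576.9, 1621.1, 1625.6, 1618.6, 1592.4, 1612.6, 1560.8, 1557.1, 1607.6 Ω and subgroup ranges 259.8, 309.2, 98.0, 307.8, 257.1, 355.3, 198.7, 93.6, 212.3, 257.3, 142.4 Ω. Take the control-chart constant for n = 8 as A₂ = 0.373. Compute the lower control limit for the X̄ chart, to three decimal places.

1514.034

X̄̄ = (1584.8 + 1626.2 + 1576.9 + 1621.1 + 1625.6 + 1618.6 + 1592.4 + 1612.6 + 1560.8 + 1557.1 + 1607.6) / 11 = 17583.7000 / 11 = 1598.5182
R̄ = (259.8 + 309.2 + 98.0 + 307.8 + 257.1 + 355.3 + 198.7 + 93.6 + 212.3 + 257.3 + 142.4) / 11 = 2491.5000 / 11 = 226.5000
LCL = X̄̄ − A₂·R̄ = 1598.5182 − 0.373 × 226.5000 = 1514.0337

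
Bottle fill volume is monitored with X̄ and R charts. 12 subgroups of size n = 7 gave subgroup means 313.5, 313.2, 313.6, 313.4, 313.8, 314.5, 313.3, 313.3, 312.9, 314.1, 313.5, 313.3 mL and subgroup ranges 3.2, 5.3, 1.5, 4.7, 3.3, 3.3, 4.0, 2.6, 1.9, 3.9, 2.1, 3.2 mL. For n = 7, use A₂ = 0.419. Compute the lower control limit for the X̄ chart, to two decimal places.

X̄̄ = (313.5 + 313.2 + 313.6 + 313.4 + 313.8 + 314.5 + 313.3 + 313.3 + 312.9 + 314.1 + 313.5 + 313.3) / 12 = 3762.4000 / 12 = 313.5333
R̄ = (3.2 + 5.3 + 1.5 + 4.7 + 3.3 + 3.3 + 4.0 + 2.6 + 1.9 + 3.9 + 2.1 + 3.2) / 12 = 39.0000 / 12 = 3.2500
LCL = X̄̄ − A₂·R̄ = 313.5333 − 0.419 × 3.2500 = 312.1716

312.17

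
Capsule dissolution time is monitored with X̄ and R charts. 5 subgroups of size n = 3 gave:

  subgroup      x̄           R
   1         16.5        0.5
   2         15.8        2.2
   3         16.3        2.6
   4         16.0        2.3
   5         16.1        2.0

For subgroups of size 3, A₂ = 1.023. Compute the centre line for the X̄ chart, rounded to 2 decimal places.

16.14

X̄̄ = (16.5 + 15.8 + 16.3 + 16.0 + 16.1) / 5 = 80.7000 / 5 = 16.1400
CL = X̄̄ = 16.1400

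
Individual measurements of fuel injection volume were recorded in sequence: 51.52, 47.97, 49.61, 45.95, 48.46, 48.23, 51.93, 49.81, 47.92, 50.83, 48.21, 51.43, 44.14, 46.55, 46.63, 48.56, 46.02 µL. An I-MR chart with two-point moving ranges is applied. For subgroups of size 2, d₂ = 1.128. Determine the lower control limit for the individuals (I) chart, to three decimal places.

41.426

X̄ = (51.52 + 47.97 + 49.61 + 45.95 + 48.46 + 48.23 + 51.93 + 49.81 + 47.92 + 50.83 + 48.21 + 51.43 + 44.14 + 46.55 + 46.63 + 48.56 + 46.02) / 17 = 48.4571
Moving ranges: 3.55, 1.64, 3.66, 2.51, 0.23, 3.70, 2.12, 1.89, 2.91, 2.62, 3.22, 7.29, 2.41, 0.08, 1.93, 2.54; M̄R̄ = 42.3000 / 16 = 2.6437
LCL = X̄ − 3·M̄R̄/d₂ = 48.4571 − 3 × 2.6437 / 1.128 = 41.4258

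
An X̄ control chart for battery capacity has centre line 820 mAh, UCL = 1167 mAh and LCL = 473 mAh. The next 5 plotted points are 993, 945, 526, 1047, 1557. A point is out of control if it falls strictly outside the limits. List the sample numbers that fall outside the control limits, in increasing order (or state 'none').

5

Compare each point to [473, 1167]: sample 5 = 1557 > UCL.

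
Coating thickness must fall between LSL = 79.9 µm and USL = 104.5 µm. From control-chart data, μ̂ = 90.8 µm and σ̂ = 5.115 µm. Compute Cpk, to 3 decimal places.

Cpu = (USL − μ̂) / (3σ̂) = (104.5 − 90.8) / (3 × 5.115) = 0.8928; Cpl = (μ̂ − LSL) / (3σ̂) = (90.8 − 79.9) / (3 × 5.115) = 0.7103; Cpk = min(Cpu, Cpl) = 0.7103

0.710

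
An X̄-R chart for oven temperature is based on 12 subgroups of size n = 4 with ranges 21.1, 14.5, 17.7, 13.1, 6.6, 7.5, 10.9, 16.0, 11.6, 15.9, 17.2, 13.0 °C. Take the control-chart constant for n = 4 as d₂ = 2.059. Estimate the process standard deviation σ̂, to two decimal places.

R̄ = (21.1 + 14.5 + 17.7 + 13.1 + 6.6 + 7.5 + 10.9 + 16.0 + 11.6 + 15.9 + 17.2 + 13.0) / 12 = 13.7583
σ̂ = R̄ / d₂ = 13.7583 / 2.059 = 6.6820

6.68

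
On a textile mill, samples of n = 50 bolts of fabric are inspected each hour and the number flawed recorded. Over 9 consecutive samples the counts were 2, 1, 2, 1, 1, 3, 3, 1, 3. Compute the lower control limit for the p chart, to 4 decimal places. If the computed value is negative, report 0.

p̄ = Σdᵢ / (k·n) = 17 / (9 × 50) = 0.03778
LCL = p̄ − 3·√(p̄(1−p̄)/n) = 0.03778 − 3 × 0.02696 = -0.04311 → 0 (negative, so LCL = 0)

0.0000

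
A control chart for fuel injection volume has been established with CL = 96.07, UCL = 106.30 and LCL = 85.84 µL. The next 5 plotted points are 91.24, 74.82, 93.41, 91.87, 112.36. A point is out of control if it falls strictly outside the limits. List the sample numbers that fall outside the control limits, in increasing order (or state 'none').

2, 5

Compare each point to [85.84, 106.30]: sample 2 = 74.82 < LCL; sample 5 = 112.36 > UCL.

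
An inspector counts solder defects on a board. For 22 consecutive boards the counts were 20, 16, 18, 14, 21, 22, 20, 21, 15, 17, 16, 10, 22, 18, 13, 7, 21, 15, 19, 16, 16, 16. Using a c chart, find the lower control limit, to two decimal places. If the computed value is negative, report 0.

4.60

c̄ = (20 + 16 + 18 + 14 + 21 + 22 + 20 + 21 + 15 + 17 + 16 + 10 + 22 + 18 + 13 + 7 + 21 + 15 + 19 + 16 + 16 + 16) / 22 = 373 / 22 = 16.9545
LCL = c̄ − 3√c̄ = 16.9545 − 3 × 4.1176 = 4.6018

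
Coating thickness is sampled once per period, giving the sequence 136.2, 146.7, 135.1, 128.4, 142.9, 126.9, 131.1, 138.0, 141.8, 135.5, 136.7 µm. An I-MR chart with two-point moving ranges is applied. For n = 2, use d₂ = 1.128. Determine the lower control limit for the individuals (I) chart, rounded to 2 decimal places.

114.57

X̄ = (136.2 + 146.7 + 135.1 + 128.4 + 142.9 + 126.9 + 131.1 + 138.0 + 141.8 + 135.5 + 136.7) / 11 = 136.3000
Moving ranges: 10.5, 11.6, 6.7, 14.5, 16.0, 4.2, 6.9, 3.8, 6.3, 1.2; M̄R̄ = 81.7000 / 10 = 8.1700
LCL = X̄ − 3·M̄R̄/d₂ = 136.3000 − 3 × 8.1700 / 1.128 = 114.5713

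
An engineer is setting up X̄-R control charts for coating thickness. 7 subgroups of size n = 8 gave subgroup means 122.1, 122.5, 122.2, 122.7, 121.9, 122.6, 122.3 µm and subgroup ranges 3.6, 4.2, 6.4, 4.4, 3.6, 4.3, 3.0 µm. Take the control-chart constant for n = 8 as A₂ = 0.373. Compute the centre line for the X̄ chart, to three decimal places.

X̄̄ = (122.1 + 122.5 + 122.2 + 122.7 + 121.9 + 122.6 + 122.3) / 7 = 856.3000 / 7 = 122.3286
CL = X̄̄ = 122.3286

122.329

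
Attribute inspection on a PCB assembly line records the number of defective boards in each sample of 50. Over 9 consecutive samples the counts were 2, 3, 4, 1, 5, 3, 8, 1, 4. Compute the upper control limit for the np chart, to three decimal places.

8.817

p̄ = Σdᵢ / (k·n) = 31 / (9 × 50) = 0.06889
UCL = np̄ + 3·√(np̄(1−p̄)) = 3.4444 + 3 × √(3.4444×0.93111) = 3.4444 + 3 × 1.7909 = 8.8170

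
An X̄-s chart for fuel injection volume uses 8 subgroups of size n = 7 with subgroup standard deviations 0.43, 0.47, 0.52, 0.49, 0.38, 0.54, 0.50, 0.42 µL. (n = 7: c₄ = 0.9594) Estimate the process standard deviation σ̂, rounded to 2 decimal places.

0.49

s̄ = (0.43 + 0.47 + 0.52 + 0.49 + 0.38 + 0.54 + 0.50 + 0.42) / 8 = 0.4688
σ̂ = s̄ / c₄ = 0.4688 / 0.9594 = 0.4886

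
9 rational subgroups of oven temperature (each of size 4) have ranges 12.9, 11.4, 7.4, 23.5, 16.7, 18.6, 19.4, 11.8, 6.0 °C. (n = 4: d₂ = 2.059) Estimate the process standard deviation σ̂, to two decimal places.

6.89

R̄ = (12.9 + 11.4 + 7.4 + 23.5 + 16.7 + 18.6 + 19.4 + 11.8 + 6.0) / 9 = 14.1889
σ̂ = R̄ / d₂ = 14.1889 / 2.059 = 6.8912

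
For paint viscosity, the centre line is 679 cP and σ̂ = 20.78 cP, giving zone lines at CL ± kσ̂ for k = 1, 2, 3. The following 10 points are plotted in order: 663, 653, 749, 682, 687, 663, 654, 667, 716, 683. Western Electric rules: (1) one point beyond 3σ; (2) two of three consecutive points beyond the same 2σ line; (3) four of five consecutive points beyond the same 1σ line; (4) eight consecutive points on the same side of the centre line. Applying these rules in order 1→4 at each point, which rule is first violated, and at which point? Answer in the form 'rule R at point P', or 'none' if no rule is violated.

rule 1 at point 3

Zone of each point (C = within 1σ̂, B = 1σ̂–2σ̂, A = 2σ̂–3σ̂, * = beyond 3σ̂; sign = side of CL): 1:-C, 2:-B, 3:+*, 4:+C, 5:+C, 6:-C, 7:-B, 8:-C, 9:+B, 10:+C
Rule 1 (one point beyond the 3σ limits) is satisfied at point 3.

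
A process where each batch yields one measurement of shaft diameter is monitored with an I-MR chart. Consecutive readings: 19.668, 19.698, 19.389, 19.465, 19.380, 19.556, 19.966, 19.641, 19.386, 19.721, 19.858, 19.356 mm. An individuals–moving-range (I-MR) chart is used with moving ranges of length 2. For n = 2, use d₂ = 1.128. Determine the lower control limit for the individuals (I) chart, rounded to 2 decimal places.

X̄ = (19.668 + 19.698 + 19.389 + 19.465 + 19.380 + 19.556 + 19.966 + 19.641 + 19.386 + 19.721 + 19.858 + 19.356) / 12 = 19.5903
Moving ranges: 0.030, 0.309, 0.076, 0.085, 0.176, 0.410, 0.325, 0.255, 0.335, 0.137, 0.502; M̄R̄ = 2.6400 / 11 = 0.2400
LCL = X̄ − 3·M̄R̄/d₂ = 19.5903 − 3 × 0.2400 / 1.128 = 18.9520

18.95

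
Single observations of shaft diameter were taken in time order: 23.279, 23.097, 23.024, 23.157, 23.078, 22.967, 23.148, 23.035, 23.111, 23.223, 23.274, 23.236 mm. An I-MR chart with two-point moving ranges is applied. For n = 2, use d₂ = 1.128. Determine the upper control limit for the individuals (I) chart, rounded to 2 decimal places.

X̄ = (23.279 + 23.097 + 23.024 + 23.157 + 23.078 + 22.967 + 23.148 + 23.035 + 23.111 + 23.223 + 23.274 + 23.236) / 12 = 23.1358
Moving ranges: 0.182, 0.073, 0.133, 0.079, 0.111, 0.181, 0.113, 0.076, 0.112, 0.051, 0.038; M̄R̄ = 1.1490 / 11 = 0.1045
UCL = X̄ + 3·M̄R̄/d₂ = 23.1358 + 3 × 0.1045 / 1.128 = 23.4136

23.41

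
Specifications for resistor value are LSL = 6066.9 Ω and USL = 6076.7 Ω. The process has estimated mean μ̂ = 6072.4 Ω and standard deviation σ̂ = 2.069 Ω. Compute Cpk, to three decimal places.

0.693

Cpu = (USL − μ̂) / (3σ̂) = (6076.7 − 6072.4) / (3 × 2.069) = 0.6928; Cpl = (μ̂ − LSL) / (3σ̂) = (6072.4 − 6066.9) / (3 × 2.069) = 0.8861; Cpk = min(Cpu, Cpl) = 0.6928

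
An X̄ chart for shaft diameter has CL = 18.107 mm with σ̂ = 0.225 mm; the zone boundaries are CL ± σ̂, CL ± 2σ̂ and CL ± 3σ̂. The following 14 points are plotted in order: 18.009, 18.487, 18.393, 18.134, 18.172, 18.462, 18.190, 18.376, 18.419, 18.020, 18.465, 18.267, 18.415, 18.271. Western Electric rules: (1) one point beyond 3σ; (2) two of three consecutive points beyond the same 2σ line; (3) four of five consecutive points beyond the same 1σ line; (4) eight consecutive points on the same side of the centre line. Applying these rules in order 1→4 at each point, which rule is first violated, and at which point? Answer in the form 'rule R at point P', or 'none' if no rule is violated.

Zone of each point (C = within 1σ̂, B = 1σ̂–2σ̂, A = 2σ̂–3σ̂, * = beyond 3σ̂; sign = side of CL): 1:-C, 2:+B, 3:+B, 4:+C, 5:+C, 6:+B, 7:+C, 8:+B, 9:+B, 10:-C, 11:+B, 12:+C, 13:+B, 14:+C
Rule 4 (eight consecutive points on the same side of the centre line) is satisfied at point 9.

rule 4 at point 9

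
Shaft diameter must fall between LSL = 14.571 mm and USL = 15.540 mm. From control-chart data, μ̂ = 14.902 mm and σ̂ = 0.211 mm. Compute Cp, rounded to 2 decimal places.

Cp = (USL − LSL) / (6σ̂) = (15.540 − 14.571) / (6 × 0.211) = 0.9690 / 1.2660 = 0.7654

0.77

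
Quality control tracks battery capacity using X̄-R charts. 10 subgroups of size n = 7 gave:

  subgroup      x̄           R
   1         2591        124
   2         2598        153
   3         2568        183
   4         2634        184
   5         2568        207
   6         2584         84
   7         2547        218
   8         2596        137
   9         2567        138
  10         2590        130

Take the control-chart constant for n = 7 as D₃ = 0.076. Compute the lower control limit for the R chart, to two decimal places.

R̄ = (124 + 153 + 183 + 184 + 207 + 84 + 218 + 137 + 138 + 130) / 10 = 1558.0000 / 10 = 155.8000
LCL_R = D₃·R̄ = 0.076 × 155.8000 = 11.8408

11.84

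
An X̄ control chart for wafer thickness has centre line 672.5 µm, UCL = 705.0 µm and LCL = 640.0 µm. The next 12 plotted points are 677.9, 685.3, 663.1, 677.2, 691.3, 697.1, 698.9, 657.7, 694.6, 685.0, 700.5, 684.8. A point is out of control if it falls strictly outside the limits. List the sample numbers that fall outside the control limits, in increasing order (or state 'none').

none

All 12 points lie within [640.0, 705.0].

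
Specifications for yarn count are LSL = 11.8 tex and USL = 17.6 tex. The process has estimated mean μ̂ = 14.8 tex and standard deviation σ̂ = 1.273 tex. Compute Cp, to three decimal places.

Cp = (USL − LSL) / (6σ̂) = (17.6 − 11.8) / (6 × 1.273) = 5.8000 / 7.6380 = 0.7594

0.759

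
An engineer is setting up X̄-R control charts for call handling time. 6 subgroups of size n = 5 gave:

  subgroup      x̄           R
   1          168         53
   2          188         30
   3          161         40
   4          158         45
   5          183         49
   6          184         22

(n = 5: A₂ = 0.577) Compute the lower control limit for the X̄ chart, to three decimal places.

150.683

X̄̄ = (168 + 188 + 161 + 158 + 183 + 184) / 6 = 1042.0000 / 6 = 173.6667
R̄ = (53 + 30 + 40 + 45 + 49 + 22) / 6 = 239.0000 / 6 = 39.8333
LCL = X̄̄ − A₂·R̄ = 173.6667 − 0.577 × 39.8333 = 150.6828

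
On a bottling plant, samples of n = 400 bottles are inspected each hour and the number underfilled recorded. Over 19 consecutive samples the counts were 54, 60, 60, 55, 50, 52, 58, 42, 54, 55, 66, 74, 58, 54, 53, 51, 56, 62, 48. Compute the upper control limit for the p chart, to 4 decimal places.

p̄ = Σdᵢ / (k·n) = 1062 / (19 × 400) = 0.13974
UCL = p̄ + 3·√(p̄(1−p̄)/n) = 0.13974 + 3 × √(0.13974×0.86026/400) = 0.13974 + 3 × 0.01734 = 0.19174

0.1917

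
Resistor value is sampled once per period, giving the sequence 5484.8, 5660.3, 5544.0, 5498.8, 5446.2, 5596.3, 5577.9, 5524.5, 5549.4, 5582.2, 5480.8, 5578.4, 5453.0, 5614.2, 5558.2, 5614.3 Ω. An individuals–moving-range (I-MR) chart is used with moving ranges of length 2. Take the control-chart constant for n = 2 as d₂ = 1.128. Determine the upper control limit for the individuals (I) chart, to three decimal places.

X̄ = (5484.8 + 5660.3 + 5544.0 + 5498.8 + 5446.2 + 5596.3 + 5577.9 + 5524.5 + 5549.4 + 5582.2 + 5480.8 + 5578.4 + 5453.0 + 5614.2 + 5558.2 + 5614.3) / 16 = 5547.7063
Moving ranges: 175.5, 116.3, 45.2, 52.6, 150.1, 18.4, 53.4, 24.9, 32.8, 101.4, 97.6, 125.4, 161.2, 56.0, 56.1; M̄R̄ = 1266.9000 / 15 = 84.4600
UCL = X̄ + 3·M̄R̄/d₂ = 5547.7063 + 3 × 84.4600 / 1.128 = 5772.3339

5772.334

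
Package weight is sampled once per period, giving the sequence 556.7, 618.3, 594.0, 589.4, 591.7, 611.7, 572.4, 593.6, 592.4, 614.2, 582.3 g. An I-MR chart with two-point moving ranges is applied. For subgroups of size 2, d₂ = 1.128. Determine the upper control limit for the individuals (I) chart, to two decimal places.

653.12

X̄ = (556.7 + 618.3 + 594.0 + 589.4 + 591.7 + 611.7 + 572.4 + 593.6 + 592.4 + 614.2 + 582.3) / 11 = 592.4273
Moving ranges: 61.6, 24.3, 4.6, 2.3, 20.0, 39.3, 21.2, 1.2, 21.8, 31.9; M̄R̄ = 228.2000 / 10 = 22.8200
UCL = X̄ + 3·M̄R̄/d₂ = 592.4273 + 3 × 22.8200 / 1.128 = 653.1188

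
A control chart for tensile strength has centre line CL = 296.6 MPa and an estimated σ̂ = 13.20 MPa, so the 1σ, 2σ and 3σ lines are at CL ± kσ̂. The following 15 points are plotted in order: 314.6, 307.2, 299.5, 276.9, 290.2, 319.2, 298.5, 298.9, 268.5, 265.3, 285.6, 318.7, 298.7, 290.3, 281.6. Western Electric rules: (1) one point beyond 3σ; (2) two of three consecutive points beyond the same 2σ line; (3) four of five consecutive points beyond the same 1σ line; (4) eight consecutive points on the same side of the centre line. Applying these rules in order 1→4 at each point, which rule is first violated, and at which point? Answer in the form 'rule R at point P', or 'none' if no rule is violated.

rule 2 at point 10

Zone of each point (C = within 1σ̂, B = 1σ̂–2σ̂, A = 2σ̂–3σ̂, * = beyond 3σ̂; sign = side of CL): 1:+B, 2:+C, 3:+C, 4:-B, 5:-C, 6:+B, 7:+C, 8:+C, 9:-A, 10:-A, 11:-C, 12:+B, 13:+C, 14:-C, 15:-B
Rule 2 (two of three consecutive points beyond the same 2σ limit) is satisfied at point 10.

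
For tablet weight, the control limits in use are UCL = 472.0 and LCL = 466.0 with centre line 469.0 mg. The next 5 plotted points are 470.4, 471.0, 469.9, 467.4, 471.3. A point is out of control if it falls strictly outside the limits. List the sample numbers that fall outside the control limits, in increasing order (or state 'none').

none

All 5 points lie within [466.0, 472.0].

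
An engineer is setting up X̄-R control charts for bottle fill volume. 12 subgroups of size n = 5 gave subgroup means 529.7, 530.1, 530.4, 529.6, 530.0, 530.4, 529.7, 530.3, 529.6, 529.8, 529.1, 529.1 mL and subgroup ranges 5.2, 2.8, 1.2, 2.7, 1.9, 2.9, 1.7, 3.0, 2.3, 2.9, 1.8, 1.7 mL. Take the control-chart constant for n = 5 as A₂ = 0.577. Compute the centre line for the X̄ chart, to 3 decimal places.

X̄̄ = (529.7 + 530.1 + 530.4 + 529.6 + 530.0 + 530.4 + 529.7 + 530.3 + 529.6 + 529.8 + 529.1 + 529.1) / 12 = 6357.8000 / 12 = 529.8167
CL = X̄̄ = 529.8167

529.817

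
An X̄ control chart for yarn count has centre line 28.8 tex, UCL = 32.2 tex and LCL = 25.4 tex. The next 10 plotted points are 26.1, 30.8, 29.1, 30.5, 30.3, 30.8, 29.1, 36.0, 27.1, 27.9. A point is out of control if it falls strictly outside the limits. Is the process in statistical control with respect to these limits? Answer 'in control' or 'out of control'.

Compare each point to [25.4, 32.2]: sample 8 = 36.0 > UCL.

out of control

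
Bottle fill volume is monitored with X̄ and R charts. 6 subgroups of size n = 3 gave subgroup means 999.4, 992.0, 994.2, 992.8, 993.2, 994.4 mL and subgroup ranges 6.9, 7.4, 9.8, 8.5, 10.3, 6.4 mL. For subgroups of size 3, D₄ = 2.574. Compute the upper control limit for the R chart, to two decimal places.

R̄ = (6.9 + 7.4 + 9.8 + 8.5 + 10.3 + 6.4) / 6 = 49.3000 / 6 = 8.2167
UCL_R = D₄·R̄ = 2.574 × 8.2167 = 21.1497

21.15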